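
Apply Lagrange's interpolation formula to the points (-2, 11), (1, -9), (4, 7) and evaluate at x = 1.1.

Lagrange interpolation formula:
P(x) = Σ yᵢ × Lᵢ(x)
where Lᵢ(x) = Π_{j≠i} (x - xⱼ)/(xᵢ - xⱼ)

L_0(1.1) = (1.1 - 1)/(-2 - 1) × (1.1 - 4)/(-2 - 4) = -0.016111
L_1(1.1) = (1.1 - (-2))/(1 - (-2)) × (1.1 - 4)/(1 - 4) = 0.998889
L_2(1.1) = (1.1 - (-2))/(4 - (-2)) × (1.1 - 1)/(4 - 1) = 0.017222

P(1.1) = 11×L_0(1.1) + (-9)×L_1(1.1) + 7×L_2(1.1)
P(1.1) = -9.046667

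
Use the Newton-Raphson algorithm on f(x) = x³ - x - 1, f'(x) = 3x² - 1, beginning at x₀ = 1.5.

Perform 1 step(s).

f(x) = x³ - x - 1
f'(x) = 3x² - 1
x₀ = 1.5

Newton-Raphson formula: x_{n+1} = x_n - f(x_n)/f'(x_n)

Iteration 1:
  f(1.500000) = 0.875000
  f'(1.500000) = 5.750000
  x_1 = 1.500000 - 0.875000/5.750000 = 1.347826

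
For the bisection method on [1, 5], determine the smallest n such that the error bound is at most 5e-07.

We need (b-a)/2^n ≤ 5e-07
(5 - 1)/2^n ≤ 5e-07
4/2^n ≤ 5e-07
2^n ≥ 8000000
n ≥ log₂(8000000) = 22.93
n ≥ 23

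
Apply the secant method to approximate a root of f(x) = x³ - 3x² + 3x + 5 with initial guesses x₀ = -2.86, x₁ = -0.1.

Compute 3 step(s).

f(x) = x³ - 3x² + 3x + 5
x₀ = -2.86, x₁ = -0.1

Secant formula: x_{n+1} = x_n - f(x_n)(x_n - x_{n-1})/(f(x_n) - f(x_{n-1}))

Iteration 1:
  f(-2.860000) = -51.512456
  f(-0.100000) = 4.669000
  x_2 = -0.100000 - 4.669000×(-0.100000 - (-2.860000))/(4.669000 - (-51.512456))
       = -0.329372
Iteration 2:
  f(-0.100000) = 4.669000
  f(-0.329372) = 3.650695
  x_3 = -0.329372 - 3.650695×(-0.329372 - (-0.100000))/(3.650695 - 4.669000)
       = -1.151686
Iteration 3:
  f(-0.329372) = 3.650695
  f(-1.151686) = -3.961773
  x_4 = -1.151686 - (-3.961773)×(-1.151686 - (-0.329372))/(-3.961773 - 3.650695)
       = -0.723727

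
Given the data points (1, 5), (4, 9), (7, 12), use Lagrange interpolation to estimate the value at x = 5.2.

Lagrange interpolation formula:
P(x) = Σ yᵢ × Lᵢ(x)
where Lᵢ(x) = Π_{j≠i} (x - xⱼ)/(xᵢ - xⱼ)

L_0(5.2) = (5.2 - 4)/(1 - 4) × (5.2 - 7)/(1 - 7) = -0.120000
L_1(5.2) = (5.2 - 1)/(4 - 1) × (5.2 - 7)/(4 - 7) = 0.840000
L_2(5.2) = (5.2 - 1)/(7 - 1) × (5.2 - 4)/(7 - 4) = 0.280000

P(5.2) = 5×L_0(5.2) + 9×L_1(5.2) + 12×L_2(5.2)
P(5.2) = 10.320000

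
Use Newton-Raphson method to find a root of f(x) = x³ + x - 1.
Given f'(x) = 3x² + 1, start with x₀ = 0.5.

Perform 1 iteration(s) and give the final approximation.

f(x) = x³ + x - 1
f'(x) = 3x² + 1
x₀ = 0.5

Newton-Raphson formula: x_{n+1} = x_n - f(x_n)/f'(x_n)

Iteration 1:
  f(0.500000) = -0.375000
  f'(0.500000) = 1.750000
  x_1 = 0.500000 - (-0.375000)/1.750000 = 0.714286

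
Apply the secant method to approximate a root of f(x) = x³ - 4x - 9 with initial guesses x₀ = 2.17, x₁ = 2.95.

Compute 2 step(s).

f(x) = x³ - 4x - 9
x₀ = 2.17, x₁ = 2.95

Secant formula: x_{n+1} = x_n - f(x_n)(x_n - x_{n-1})/(f(x_n) - f(x_{n-1}))

Iteration 1:
  f(2.170000) = -7.461687
  f(2.950000) = 4.872375
  x_2 = 2.950000 - 4.872375×(2.950000 - 2.170000)/(4.872375 - (-7.461687))
       = 2.641873
Iteration 2:
  f(2.950000) = 4.872375
  f(2.641873) = -1.128551
  x_3 = 2.641873 - (-1.128551)×(2.641873 - 2.950000)/(-1.128551 - 4.872375)
       = 2.699821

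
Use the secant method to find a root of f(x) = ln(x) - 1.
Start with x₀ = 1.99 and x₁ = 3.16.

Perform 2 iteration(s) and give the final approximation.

f(x) = ln(x) - 1
x₀ = 1.99, x₁ = 3.16

Secant formula: x_{n+1} = x_n - f(x_n)(x_n - x_{n-1})/(f(x_n) - f(x_{n-1}))

Iteration 1:
  f(1.990000) = -0.311865
  f(3.160000) = 0.150572
  x_2 = 3.160000 - 0.150572×(3.160000 - 1.990000)/(0.150572 - (-0.311865))
       = 2.779042
Iteration 2:
  f(3.160000) = 0.150572
  f(2.779042) = 0.022106
  x_3 = 2.779042 - 0.022106×(2.779042 - 3.160000)/(0.022106 - 0.150572)
       = 2.713487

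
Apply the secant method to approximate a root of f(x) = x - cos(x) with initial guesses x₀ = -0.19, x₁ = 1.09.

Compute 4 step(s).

f(x) = x - cos(x)
x₀ = -0.19, x₁ = 1.09

Secant formula: x_{n+1} = x_n - f(x_n)(x_n - x_{n-1})/(f(x_n) - f(x_{n-1}))

Iteration 1:
  f(-0.190000) = -1.172004
  f(1.090000) = 0.627515
  x_2 = 1.090000 - 0.627515×(1.090000 - (-0.190000))/(0.627515 - (-1.172004))
       = 0.643648
Iteration 2:
  f(1.090000) = 0.627515
  f(0.643648) = -0.156264
  x_3 = 0.643648 - (-0.156264)×(0.643648 - 1.090000)/(-0.156264 - 0.627515)
       = 0.732638
Iteration 3:
  f(0.643648) = -0.156264
  f(0.732638) = -0.010774
  x_4 = 0.732638 - (-0.010774)×(0.732638 - 0.643648)/(-0.010774 - (-0.156264))
       = 0.739228
Iteration 4:
  f(0.732638) = -0.010774
  f(0.739228) = 0.000240
  x_5 = 0.739228 - 0.000240×(0.739228 - 0.732638)/(0.000240 - (-0.010774))
       = 0.739085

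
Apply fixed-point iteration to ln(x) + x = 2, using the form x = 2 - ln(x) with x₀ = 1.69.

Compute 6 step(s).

Equation: ln(x) + x = 2
Fixed-point form: x = 2 - ln(x)
x₀ = 1.69

x_1 = g(1.690000) = 1.475271
x_2 = g(1.475271) = 1.611158
x_3 = g(1.611158) = 1.523047
x_4 = g(1.523047) = 1.579287
x_5 = g(1.579287) = 1.543026
x_6 = g(1.543026) = 1.566254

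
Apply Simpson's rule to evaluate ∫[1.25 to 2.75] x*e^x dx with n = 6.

f(x) = x*e^x
a = 1.25, b = 2.75, n = 6
h = (b - a)/n = 0.250000

Simpson's rule: (h/3)[f(x₀) + 4f(x₁) + 2f(x₂) + ... + f(xₙ)]

x_0 = 1.2500, f(x_0) = 4.362929, coefficient = 1
x_1 = 1.5000, f(x_1) = 6.722534, coefficient = 4
x_2 = 1.7500, f(x_2) = 10.070555, coefficient = 2
x_3 = 2.0000, f(x_3) = 14.778112, coefficient = 4
x_4 = 2.2500, f(x_4) = 21.347406, coefficient = 2
x_5 = 2.5000, f(x_5) = 30.456235, coefficient = 4
x_6 = 2.7500, f(x_6) = 43.017238, coefficient = 1

I ≈ (0.250000/3) × 318.043610 = 26.503634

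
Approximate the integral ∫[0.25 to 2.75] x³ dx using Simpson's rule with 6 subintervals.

f(x) = x³
a = 0.25, b = 2.75, n = 6
h = (b - a)/n = 0.416667

Simpson's rule: (h/3)[f(x₀) + 4f(x₁) + 2f(x₂) + ... + f(xₙ)]

x_0 = 0.2500, f(x_0) = 0.015625, coefficient = 1
x_1 = 0.6667, f(x_1) = 0.296296, coefficient = 4
x_2 = 1.0833, f(x_2) = 1.271412, coefficient = 2
x_3 = 1.5000, f(x_3) = 3.375000, coefficient = 4
x_4 = 1.9167, f(x_4) = 7.041088, coefficient = 2
x_5 = 2.3333, f(x_5) = 12.703704, coefficient = 4
x_6 = 2.7500, f(x_6) = 20.796875, coefficient = 1

I ≈ (0.416667/3) × 102.937500 = 14.296875
Exact value: 14.296875
Error: 0.000000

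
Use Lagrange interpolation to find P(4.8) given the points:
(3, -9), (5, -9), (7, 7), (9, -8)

Lagrange interpolation formula:
P(x) = Σ yᵢ × Lᵢ(x)
where Lᵢ(x) = Π_{j≠i} (x - xⱼ)/(xᵢ - xⱼ)

L_0(4.8) = (4.8 - 5)/(3 - 5) × (4.8 - 7)/(3 - 7) × (4.8 - 9)/(3 - 9) = 0.038500
L_1(4.8) = (4.8 - 3)/(5 - 3) × (4.8 - 7)/(5 - 7) × (4.8 - 9)/(5 - 9) = 1.039500
L_2(4.8) = (4.8 - 3)/(7 - 3) × (4.8 - 5)/(7 - 5) × (4.8 - 9)/(7 - 9) = -0.094500
L_3(4.8) = (4.8 - 3)/(9 - 3) × (4.8 - 5)/(9 - 5) × (4.8 - 7)/(9 - 7) = 0.016500

P(4.8) = (-9)×L_0(4.8) + (-9)×L_1(4.8) + 7×L_2(4.8) + (-8)×L_3(4.8)
P(4.8) = -10.495500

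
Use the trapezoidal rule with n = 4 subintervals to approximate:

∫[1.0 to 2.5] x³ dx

f(x) = x³
a = 1.0, b = 2.5, n = 4
h = (b - a)/n = 0.375000

Trapezoidal rule: (h/2)[f(x₀) + 2f(x₁) + 2f(x₂) + ... + f(xₙ)]

x_0 = 1.0000, f(x_0) = 1.000000, coefficient = 1
x_1 = 1.3750, f(x_1) = 2.599609, coefficient = 2
x_2 = 1.7500, f(x_2) = 5.359375, coefficient = 2
x_3 = 2.1250, f(x_3) = 9.595703, coefficient = 2
x_4 = 2.5000, f(x_4) = 15.625000, coefficient = 1

I ≈ (0.375000/2) × 51.734375 = 9.700195
Exact value: 9.515625
Error: 0.184570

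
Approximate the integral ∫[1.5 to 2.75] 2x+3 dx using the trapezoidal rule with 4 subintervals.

f(x) = 2x+3
a = 1.5, b = 2.75, n = 4
h = (b - a)/n = 0.312500

Trapezoidal rule: (h/2)[f(x₀) + 2f(x₁) + 2f(x₂) + ... + f(xₙ)]

x_0 = 1.5000, f(x_0) = 6.000000, coefficient = 1
x_1 = 1.8125, f(x_1) = 6.625000, coefficient = 2
x_2 = 2.1250, f(x_2) = 7.250000, coefficient = 2
x_3 = 2.4375, f(x_3) = 7.875000, coefficient = 2
x_4 = 2.7500, f(x_4) = 8.500000, coefficient = 1

I ≈ (0.312500/2) × 58.000000 = 9.062500
Exact value: 9.062500
Error: 0.000000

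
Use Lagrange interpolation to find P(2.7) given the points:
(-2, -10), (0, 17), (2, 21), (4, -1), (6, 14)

Lagrange interpolation formula:
P(x) = Σ yᵢ × Lᵢ(x)
where Lᵢ(x) = Π_{j≠i} (x - xⱼ)/(xᵢ - xⱼ)

L_0(2.7) = (2.7 - 0)/(-2 - 0) × (2.7 - 2)/(-2 - 2) × (2.7 - 4)/(-2 - 4) × (2.7 - 6)/(-2 - 6) = 0.021115
L_1(2.7) = (2.7 - (-2))/(0 - (-2)) × (2.7 - 2)/(0 - 2) × (2.7 - 4)/(0 - 4) × (2.7 - 6)/(0 - 6) = -0.147022
L_2(2.7) = (2.7 - (-2))/(2 - (-2)) × (2.7 - 0)/(2 - 0) × (2.7 - 4)/(2 - 4) × (2.7 - 6)/(2 - 6) = 0.850627
L_3(2.7) = (2.7 - (-2))/(4 - (-2)) × (2.7 - 0)/(4 - 0) × (2.7 - 2)/(4 - 2) × (2.7 - 6)/(4 - 6) = 0.305353
L_4(2.7) = (2.7 - (-2))/(6 - (-2)) × (2.7 - 0)/(6 - 0) × (2.7 - 2)/(6 - 2) × (2.7 - 4)/(6 - 4) = -0.030073

P(2.7) = (-10)×L_0(2.7) + 17×L_1(2.7) + 21×L_2(2.7) + (-1)×L_3(2.7) + 14×L_4(2.7)
P(2.7) = 14.426267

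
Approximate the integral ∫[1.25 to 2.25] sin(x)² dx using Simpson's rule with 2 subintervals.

f(x) = sin(x)²
a = 1.25, b = 2.25, n = 2
h = (b - a)/n = 0.500000

Simpson's rule: (h/3)[f(x₀) + 4f(x₁) + 2f(x₂) + ... + f(xₙ)]

x_0 = 1.2500, f(x_0) = 0.900572, coefficient = 1
x_1 = 1.7500, f(x_1) = 0.968228, coefficient = 4
x_2 = 2.2500, f(x_2) = 0.605398, coefficient = 1

I ≈ (0.500000/3) × 5.378883 = 0.896481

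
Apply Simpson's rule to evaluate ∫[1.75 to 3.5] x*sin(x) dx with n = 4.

f(x) = x*sin(x)
a = 1.75, b = 3.5, n = 4
h = (b - a)/n = 0.437500

Simpson's rule: (h/3)[f(x₀) + 4f(x₁) + 2f(x₂) + ... + f(xₙ)]

x_0 = 1.7500, f(x_0) = 1.721975, coefficient = 1
x_1 = 2.1875, f(x_1) = 1.784539, coefficient = 4
x_2 = 2.6250, f(x_2) = 1.296541, coefficient = 2
x_3 = 3.0625, f(x_3) = 0.241969, coefficient = 4
x_4 = 3.5000, f(x_4) = -1.227741, coefficient = 1

I ≈ (0.437500/3) × 11.193347 = 1.632363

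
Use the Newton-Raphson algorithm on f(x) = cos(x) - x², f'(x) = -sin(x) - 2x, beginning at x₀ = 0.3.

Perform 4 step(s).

f(x) = cos(x) - x²
f'(x) = -sin(x) - 2x
x₀ = 0.3

Newton-Raphson formula: x_{n+1} = x_n - f(x_n)/f'(x_n)

Iteration 1:
  f(0.300000) = 0.865336
  f'(0.300000) = -0.895520
  x_1 = 0.300000 - 0.865336/(-0.895520) = 1.266295
Iteration 2:
  f(1.266295) = -1.303685
  f'(1.266295) = -3.486586
  x_2 = 1.266295 - (-1.303685)/(-3.486586) = 0.892380
Iteration 3:
  f(0.892380) = -0.168782
  f'(0.892380) = -2.563329
  x_3 = 0.892380 - (-0.168782)/(-2.563329) = 0.826535
Iteration 4:
  f(0.826535) = -0.005733
  f'(0.826535) = -2.388660
  x_4 = 0.826535 - (-0.005733)/(-2.388660) = 0.824136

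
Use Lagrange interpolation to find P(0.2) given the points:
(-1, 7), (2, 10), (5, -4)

Lagrange interpolation formula:
P(x) = Σ yᵢ × Lᵢ(x)
where Lᵢ(x) = Π_{j≠i} (x - xⱼ)/(xᵢ - xⱼ)

L_0(0.2) = (0.2 - 2)/(-1 - 2) × (0.2 - 5)/(-1 - 5) = 0.480000
L_1(0.2) = (0.2 - (-1))/(2 - (-1)) × (0.2 - 5)/(2 - 5) = 0.640000
L_2(0.2) = (0.2 - (-1))/(5 - (-1)) × (0.2 - 2)/(5 - 2) = -0.120000

P(0.2) = 7×L_0(0.2) + 10×L_1(0.2) + (-4)×L_2(0.2)
P(0.2) = 10.240000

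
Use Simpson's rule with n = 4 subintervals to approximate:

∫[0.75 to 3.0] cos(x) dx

f(x) = cos(x)
a = 0.75, b = 3.0, n = 4
h = (b - a)/n = 0.562500

Simpson's rule: (h/3)[f(x₀) + 4f(x₁) + 2f(x₂) + ... + f(xₙ)]

x_0 = 0.7500, f(x_0) = 0.731689, coefficient = 1
x_1 = 1.3125, f(x_1) = 0.255434, coefficient = 4
x_2 = 1.8750, f(x_2) = -0.299534, coefficient = 2
x_3 = 2.4375, f(x_3) = -0.762199, coefficient = 4
x_4 = 3.0000, f(x_4) = -0.989992, coefficient = 1

I ≈ (0.562500/3) × -2.884432 = -0.540831
Exact value: -0.540519
Error: 0.000312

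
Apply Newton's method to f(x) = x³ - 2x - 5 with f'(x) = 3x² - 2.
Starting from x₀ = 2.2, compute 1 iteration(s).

f(x) = x³ - 2x - 5
f'(x) = 3x² - 2
x₀ = 2.2

Newton-Raphson formula: x_{n+1} = x_n - f(x_n)/f'(x_n)

Iteration 1:
  f(2.200000) = 1.248000
  f'(2.200000) = 12.520000
  x_1 = 2.200000 - 1.248000/12.520000 = 2.100319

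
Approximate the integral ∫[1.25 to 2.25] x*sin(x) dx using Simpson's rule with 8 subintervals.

f(x) = x*sin(x)
a = 1.25, b = 2.25, n = 8
h = (b - a)/n = 0.125000

Simpson's rule: (h/3)[f(x₀) + 4f(x₁) + 2f(x₂) + ... + f(xₙ)]

x_0 = 1.2500, f(x_0) = 1.186231, coefficient = 1
x_1 = 1.3750, f(x_1) = 1.348728, coefficient = 4
x_2 = 1.5000, f(x_2) = 1.496242, coefficient = 2
x_3 = 1.6250, f(x_3) = 1.622613, coefficient = 4
x_4 = 1.7500, f(x_4) = 1.721975, coefficient = 2
x_5 = 1.8750, f(x_5) = 1.788911, coefficient = 4
x_6 = 2.0000, f(x_6) = 1.818595, coefficient = 2
x_7 = 2.1250, f(x_7) = 1.806930, coefficient = 4
x_8 = 2.2500, f(x_8) = 1.750665, coefficient = 1

I ≈ (0.125000/3) × 39.279248 = 1.636635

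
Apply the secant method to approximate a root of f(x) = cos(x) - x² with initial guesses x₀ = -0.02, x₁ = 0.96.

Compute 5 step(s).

f(x) = cos(x) - x²
x₀ = -0.02, x₁ = 0.96

Secant formula: x_{n+1} = x_n - f(x_n)(x_n - x_{n-1})/(f(x_n) - f(x_{n-1}))

Iteration 1:
  f(-0.020000) = 0.999400
  f(0.960000) = -0.348080
  x_2 = 0.960000 - (-0.348080)×(0.960000 - (-0.020000))/(-0.348080 - 0.999400)
       = 0.706847
Iteration 2:
  f(0.960000) = -0.348080
  f(0.706847) = 0.260780
  x_3 = 0.706847 - 0.260780×(0.706847 - 0.960000)/(0.260780 - (-0.348080))
       = 0.815275
Iteration 3:
  f(0.706847) = 0.260780
  f(0.815275) = 0.020995
  x_4 = 0.815275 - 0.020995×(0.815275 - 0.706847)/(0.020995 - 0.260780)
       = 0.824769
Iteration 4:
  f(0.815275) = 0.020995
  f(0.824769) = -0.001516
  x_5 = 0.824769 - (-0.001516)×(0.824769 - 0.815275)/(-0.001516 - 0.020995)
       = 0.824129
Iteration 5:
  f(0.824769) = -0.001516
  f(0.824129) = 0.000008
  x_6 = 0.824129 - 0.000008×(0.824129 - 0.824769)/(0.000008 - (-0.001516))
       = 0.824132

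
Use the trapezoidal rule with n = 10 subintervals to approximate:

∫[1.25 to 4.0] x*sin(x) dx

f(x) = x*sin(x)
a = 1.25, b = 4.0, n = 10
h = (b - a)/n = 0.275000

Trapezoidal rule: (h/2)[f(x₀) + 2f(x₁) + 2f(x₂) + ... + f(xₙ)]

x_0 = 1.2500, f(x_0) = 1.186231, coefficient = 1
x_1 = 1.5250, f(x_1) = 1.523401, coefficient = 2
x_2 = 1.8000, f(x_2) = 1.752926, coefficient = 2
x_3 = 2.0750, f(x_3) = 1.816786, coefficient = 2
x_4 = 2.3500, f(x_4) = 1.671962, coefficient = 2
x_5 = 2.6250, f(x_5) = 1.296541, coefficient = 2
x_6 = 2.9000, f(x_6) = 0.693823, coefficient = 2
x_7 = 3.1750, f(x_7) = -0.106049, coefficient = 2
x_8 = 3.4500, f(x_8) = -1.047218, coefficient = 2
x_9 = 3.7250, f(x_9) = -2.051994, coefficient = 2
x_10 = 4.0000, f(x_10) = -3.027210, coefficient = 1

I ≈ (0.275000/2) × 9.259377 = 1.273164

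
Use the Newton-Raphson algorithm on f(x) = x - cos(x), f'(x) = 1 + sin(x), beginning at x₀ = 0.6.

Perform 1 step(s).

f(x) = x - cos(x)
f'(x) = 1 + sin(x)
x₀ = 0.6

Newton-Raphson formula: x_{n+1} = x_n - f(x_n)/f'(x_n)

Iteration 1:
  f(0.600000) = -0.225336
  f'(0.600000) = 1.564642
  x_1 = 0.600000 - (-0.225336)/1.564642 = 0.744017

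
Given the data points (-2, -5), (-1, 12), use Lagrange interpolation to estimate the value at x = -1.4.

Lagrange interpolation formula:
P(x) = Σ yᵢ × Lᵢ(x)
where Lᵢ(x) = Π_{j≠i} (x - xⱼ)/(xᵢ - xⱼ)

L_0(-1.4) = (-1.4 - (-1))/(-2 - (-1)) = 0.400000
L_1(-1.4) = (-1.4 - (-2))/(-1 - (-2)) = 0.600000

P(-1.4) = (-5)×L_0(-1.4) + 12×L_1(-1.4)
P(-1.4) = 5.200000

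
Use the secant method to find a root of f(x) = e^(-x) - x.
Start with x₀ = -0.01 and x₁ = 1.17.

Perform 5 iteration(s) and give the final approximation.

f(x) = e^(-x) - x
x₀ = -0.01, x₁ = 1.17

Secant formula: x_{n+1} = x_n - f(x_n)(x_n - x_{n-1})/(f(x_n) - f(x_{n-1}))

Iteration 1:
  f(-0.010000) = 1.020050
  f(1.170000) = -0.859633
  x_2 = 1.170000 - (-0.859633)×(1.170000 - (-0.010000))/(-0.859633 - 1.020050)
       = 0.630352
Iteration 2:
  f(1.170000) = -0.859633
  f(0.630352) = -0.097948
  x_3 = 0.630352 - (-0.097948)×(0.630352 - 1.170000)/(-0.097948 - (-0.859633))
       = 0.560957
Iteration 3:
  f(0.630352) = -0.097948
  f(0.560957) = 0.009706
  x_4 = 0.560957 - 0.009706×(0.560957 - 0.630352)/(0.009706 - (-0.097948))
       = 0.567213
Iteration 4:
  f(0.560957) = 0.009706
  f(0.567213) = -0.000110
  x_5 = 0.567213 - (-0.000110)×(0.567213 - 0.560957)/(-0.000110 - 0.009706)
       = 0.567143
Iteration 5:
  f(0.567213) = -0.000110
  f(0.567143) = 0.000000
  x_6 = 0.567143 - 0.000000×(0.567143 - 0.567213)/(0.000000 - (-0.000110))
       = 0.567143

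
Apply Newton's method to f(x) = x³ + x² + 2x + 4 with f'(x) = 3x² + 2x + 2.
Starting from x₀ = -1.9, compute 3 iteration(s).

f(x) = x³ + x² + 2x + 4
f'(x) = 3x² + 2x + 2
x₀ = -1.9

Newton-Raphson formula: x_{n+1} = x_n - f(x_n)/f'(x_n)

Iteration 1:
  f(-1.900000) = -3.049000
  f'(-1.900000) = 9.030000
  x_1 = -1.900000 - (-3.049000)/9.030000 = -1.562348
Iteration 2:
  f(-1.562348) = -0.497347
  f'(-1.562348) = 6.198096
  x_2 = -1.562348 - (-0.497347)/6.198096 = -1.482106
Iteration 3:
  f(-1.482106) = -0.023223
  f'(-1.482106) = 5.625701
  x_3 = -1.482106 - (-0.023223)/5.625701 = -1.477978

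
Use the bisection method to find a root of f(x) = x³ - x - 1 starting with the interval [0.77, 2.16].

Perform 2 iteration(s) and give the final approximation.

f(x) = x³ - x - 1
Initial interval: [0.77, 2.16]

Iteration 1:
  c_1 = (0.770000 + 2.160000)/2 = 1.465000
  f(c_1) = f(1.465000) = 0.679220
  f(a) × f(c) < 0, new interval: [0.770000, 1.465000]
Iteration 2:
  c_2 = (0.770000 + 1.465000)/2 = 1.117500
  f(c_2) = f(1.117500) = -0.721959
  f(a) × f(c) ≥ 0, new interval: [1.117500, 1.465000]

After 2 iteration(s), the approximation is c_2 = 1.117500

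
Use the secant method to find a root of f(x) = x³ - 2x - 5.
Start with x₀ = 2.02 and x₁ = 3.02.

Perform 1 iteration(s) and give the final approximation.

f(x) = x³ - 2x - 5
x₀ = 2.02, x₁ = 3.02

Secant formula: x_{n+1} = x_n - f(x_n)(x_n - x_{n-1})/(f(x_n) - f(x_{n-1}))

Iteration 1:
  f(2.020000) = -0.797592
  f(3.020000) = 16.503608
  x_2 = 3.020000 - 16.503608×(3.020000 - 2.020000)/(16.503608 - (-0.797592))
       = 2.066100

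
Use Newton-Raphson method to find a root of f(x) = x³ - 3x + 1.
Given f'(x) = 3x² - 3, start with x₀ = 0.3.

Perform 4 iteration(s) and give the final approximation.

f(x) = x³ - 3x + 1
f'(x) = 3x² - 3
x₀ = 0.3

Newton-Raphson formula: x_{n+1} = x_n - f(x_n)/f'(x_n)

Iteration 1:
  f(0.300000) = 0.127000
  f'(0.300000) = -2.730000
  x_1 = 0.300000 - 0.127000/(-2.730000) = 0.346520
Iteration 2:
  f(0.346520) = 0.002048
  f'(0.346520) = -2.639771
  x_2 = 0.346520 - 0.002048/(-2.639771) = 0.347296
Iteration 3:
  f(0.347296) = 0.000001
  f'(0.347296) = -2.638156
  x_3 = 0.347296 - 0.000001/(-2.638156) = 0.347296
Iteration 4:
  f(0.347296) = 0.000000
  f'(0.347296) = -2.638156
  x_4 = 0.347296 - 0.000000/(-2.638156) = 0.347296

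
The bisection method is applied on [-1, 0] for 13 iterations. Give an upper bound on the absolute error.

Bisection error bound: |error| ≤ (b-a)/2^n
|error| ≤ (0 - (-1))/2^13 = 1/2^13
|error| ≤ 0.0001220703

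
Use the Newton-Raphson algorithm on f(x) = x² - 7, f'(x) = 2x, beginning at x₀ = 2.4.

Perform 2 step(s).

f(x) = x² - 7
f'(x) = 2x
x₀ = 2.4

Newton-Raphson formula: x_{n+1} = x_n - f(x_n)/f'(x_n)

Iteration 1:
  f(2.400000) = -1.240000
  f'(2.400000) = 4.800000
  x_1 = 2.400000 - (-1.240000)/4.800000 = 2.658333
Iteration 2:
  f(2.658333) = 0.066736
  f'(2.658333) = 5.316667
  x_2 = 2.658333 - 0.066736/5.316667 = 2.645781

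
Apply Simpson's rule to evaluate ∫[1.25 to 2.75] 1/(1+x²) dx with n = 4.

f(x) = 1/(1+x²)
a = 1.25, b = 2.75, n = 4
h = (b - a)/n = 0.375000

Simpson's rule: (h/3)[f(x₀) + 4f(x₁) + 2f(x₂) + ... + f(xₙ)]

x_0 = 1.2500, f(x_0) = 0.390244, coefficient = 1
x_1 = 1.6250, f(x_1) = 0.274678, coefficient = 4
x_2 = 2.0000, f(x_2) = 0.200000, coefficient = 2
x_3 = 2.3750, f(x_3) = 0.150588, coefficient = 4
x_4 = 2.7500, f(x_4) = 0.116788, coefficient = 1

I ≈ (0.375000/3) × 2.608098 = 0.326012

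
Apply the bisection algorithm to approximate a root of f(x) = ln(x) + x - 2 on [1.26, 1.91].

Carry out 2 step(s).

f(x) = ln(x) + x - 2
Initial interval: [1.26, 1.91]

Iteration 1:
  c_1 = (1.260000 + 1.910000)/2 = 1.585000
  f(c_1) = f(1.585000) = 0.045584
  f(a) × f(c) < 0, new interval: [1.260000, 1.585000]
Iteration 2:
  c_2 = (1.260000 + 1.585000)/2 = 1.422500
  f(c_2) = f(1.422500) = -0.225084
  f(a) × f(c) ≥ 0, new interval: [1.422500, 1.585000]

After 2 iteration(s), the approximation is c_2 = 1.422500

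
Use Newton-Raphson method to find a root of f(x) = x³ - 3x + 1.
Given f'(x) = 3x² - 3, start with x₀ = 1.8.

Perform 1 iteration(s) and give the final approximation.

f(x) = x³ - 3x + 1
f'(x) = 3x² - 3
x₀ = 1.8

Newton-Raphson formula: x_{n+1} = x_n - f(x_n)/f'(x_n)

Iteration 1:
  f(1.800000) = 1.432000
  f'(1.800000) = 6.720000
  x_1 = 1.800000 - 1.432000/6.720000 = 1.586905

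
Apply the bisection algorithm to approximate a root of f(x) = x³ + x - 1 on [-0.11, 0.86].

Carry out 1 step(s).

f(x) = x³ + x - 1
Initial interval: [-0.11, 0.86]

Iteration 1:
  c_1 = (-0.110000 + 0.860000)/2 = 0.375000
  f(c_1) = f(0.375000) = -0.572266
  f(a) × f(c) ≥ 0, new interval: [0.375000, 0.860000]

After 1 iteration(s), the approximation is c_1 = 0.375000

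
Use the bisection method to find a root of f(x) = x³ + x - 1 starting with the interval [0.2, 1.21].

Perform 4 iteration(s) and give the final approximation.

f(x) = x³ + x - 1
Initial interval: [0.2, 1.21]

Iteration 1:
  c_1 = (0.200000 + 1.210000)/2 = 0.705000
  f(c_1) = f(0.705000) = 0.055403
  f(a) × f(c) < 0, new interval: [0.200000, 0.705000]
Iteration 2:
  c_2 = (0.200000 + 0.705000)/2 = 0.452500
  f(c_2) = f(0.452500) = -0.454848
  f(a) × f(c) ≥ 0, new interval: [0.452500, 0.705000]
Iteration 3:
  c_3 = (0.452500 + 0.705000)/2 = 0.578750
  f(c_3) = f(0.578750) = -0.227397
  f(a) × f(c) ≥ 0, new interval: [0.578750, 0.705000]
Iteration 4:
  c_4 = (0.578750 + 0.705000)/2 = 0.641875
  f(c_4) = f(0.641875) = -0.093670
  f(a) × f(c) ≥ 0, new interval: [0.641875, 0.705000]

After 4 iteration(s), the approximation is c_4 = 0.641875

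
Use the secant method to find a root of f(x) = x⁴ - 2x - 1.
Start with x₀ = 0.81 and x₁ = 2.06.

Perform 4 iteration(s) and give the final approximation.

f(x) = x⁴ - 2x - 1
x₀ = 0.81, x₁ = 2.06

Secant formula: x_{n+1} = x_n - f(x_n)(x_n - x_{n-1})/(f(x_n) - f(x_{n-1}))

Iteration 1:
  f(0.810000) = -2.189533
  f(2.060000) = 12.888141
  x_2 = 2.060000 - 12.888141×(2.060000 - 0.810000)/(12.888141 - (-2.189533))
       = 0.991521
Iteration 2:
  f(2.060000) = 12.888141
  f(0.991521) = -2.016529
  x_3 = 0.991521 - (-2.016529)×(0.991521 - 2.060000)/(-2.016529 - 12.888141)
       = 1.136081
Iteration 3:
  f(0.991521) = -2.016529
  f(1.136081) = -1.606307
  x_4 = 1.136081 - (-1.606307)×(1.136081 - 0.991521)/(-1.606307 - (-2.016529))
       = 1.702135
Iteration 4:
  f(1.136081) = -1.606307
  f(1.702135) = 3.989858
  x_5 = 1.702135 - 3.989858×(1.702135 - 1.136081)/(3.989858 - (-1.606307))
       = 1.298559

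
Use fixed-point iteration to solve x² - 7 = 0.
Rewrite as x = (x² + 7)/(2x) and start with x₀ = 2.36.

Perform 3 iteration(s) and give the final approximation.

Equation: x² - 7 = 0
Fixed-point form: x = (x² + 7)/(2x)
x₀ = 2.36

x_1 = g(2.360000) = 2.663051
x_2 = g(2.663051) = 2.645808
x_3 = g(2.645808) = 2.645751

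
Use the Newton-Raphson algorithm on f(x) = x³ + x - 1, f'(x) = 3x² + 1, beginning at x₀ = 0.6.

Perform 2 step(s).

f(x) = x³ + x - 1
f'(x) = 3x² + 1
x₀ = 0.6

Newton-Raphson formula: x_{n+1} = x_n - f(x_n)/f'(x_n)

Iteration 1:
  f(0.600000) = -0.184000
  f'(0.600000) = 2.080000
  x_1 = 0.600000 - (-0.184000)/2.080000 = 0.688462
Iteration 2:
  f(0.688462) = 0.014778
  f'(0.688462) = 2.421938
  x_2 = 0.688462 - 0.014778/2.421938 = 0.682360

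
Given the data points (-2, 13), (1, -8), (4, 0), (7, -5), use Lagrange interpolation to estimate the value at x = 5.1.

Lagrange interpolation formula:
P(x) = Σ yᵢ × Lᵢ(x)
where Lᵢ(x) = Π_{j≠i} (x - xⱼ)/(xᵢ - xⱼ)

L_0(5.1) = (5.1 - 1)/(-2 - 1) × (5.1 - 4)/(-2 - 4) × (5.1 - 7)/(-2 - 7) = 0.052895
L_1(5.1) = (5.1 - (-2))/(1 - (-2)) × (5.1 - 4)/(1 - 4) × (5.1 - 7)/(1 - 7) = -0.274796
L_2(5.1) = (5.1 - (-2))/(4 - (-2)) × (5.1 - 1)/(4 - 1) × (5.1 - 7)/(4 - 7) = 1.024241
L_3(5.1) = (5.1 - (-2))/(7 - (-2)) × (5.1 - 1)/(7 - 1) × (5.1 - 4)/(7 - 4) = 0.197660

P(5.1) = 13×L_0(5.1) + (-8)×L_1(5.1) + 0×L_2(5.1) + (-5)×L_3(5.1)
P(5.1) = 1.897704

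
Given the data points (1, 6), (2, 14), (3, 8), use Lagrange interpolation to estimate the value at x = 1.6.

Lagrange interpolation formula:
P(x) = Σ yᵢ × Lᵢ(x)
where Lᵢ(x) = Π_{j≠i} (x - xⱼ)/(xᵢ - xⱼ)

L_0(1.6) = (1.6 - 2)/(1 - 2) × (1.6 - 3)/(1 - 3) = 0.280000
L_1(1.6) = (1.6 - 1)/(2 - 1) × (1.6 - 3)/(2 - 3) = 0.840000
L_2(1.6) = (1.6 - 1)/(3 - 1) × (1.6 - 2)/(3 - 2) = -0.120000

P(1.6) = 6×L_0(1.6) + 14×L_1(1.6) + 8×L_2(1.6)
P(1.6) = 12.480000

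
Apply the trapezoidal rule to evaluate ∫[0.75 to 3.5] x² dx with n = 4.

f(x) = x²
a = 0.75, b = 3.5, n = 4
h = (b - a)/n = 0.687500

Trapezoidal rule: (h/2)[f(x₀) + 2f(x₁) + 2f(x₂) + ... + f(xₙ)]

x_0 = 0.7500, f(x_0) = 0.562500, coefficient = 1
x_1 = 1.4375, f(x_1) = 2.066406, coefficient = 2
x_2 = 2.1250, f(x_2) = 4.515625, coefficient = 2
x_3 = 2.8125, f(x_3) = 7.910156, coefficient = 2
x_4 = 3.5000, f(x_4) = 12.250000, coefficient = 1

I ≈ (0.687500/2) × 41.796875 = 14.367676
Exact value: 14.151042
Error: 0.216634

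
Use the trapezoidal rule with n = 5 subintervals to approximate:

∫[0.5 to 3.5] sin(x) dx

f(x) = sin(x)
a = 0.5, b = 3.5, n = 5
h = (b - a)/n = 0.600000

Trapezoidal rule: (h/2)[f(x₀) + 2f(x₁) + 2f(x₂) + ... + f(xₙ)]

x_0 = 0.5000, f(x_0) = 0.479426, coefficient = 1
x_1 = 1.1000, f(x_1) = 0.891207, coefficient = 2
x_2 = 1.7000, f(x_2) = 0.991665, coefficient = 2
x_3 = 2.3000, f(x_3) = 0.745705, coefficient = 2
x_4 = 2.9000, f(x_4) = 0.239249, coefficient = 2
x_5 = 3.5000, f(x_5) = -0.350783, coefficient = 1

I ≈ (0.600000/2) × 5.864296 = 1.759289
Exact value: 1.814039
Error: 0.054751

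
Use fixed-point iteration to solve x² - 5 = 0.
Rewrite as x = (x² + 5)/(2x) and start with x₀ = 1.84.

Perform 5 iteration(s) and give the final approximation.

Equation: x² - 5 = 0
Fixed-point form: x = (x² + 5)/(2x)
x₀ = 1.84

x_1 = g(1.840000) = 2.278696
x_2 = g(2.278696) = 2.236467
x_3 = g(2.236467) = 2.236068
x_4 = g(2.236068) = 2.236068
x_5 = g(2.236068) = 2.236068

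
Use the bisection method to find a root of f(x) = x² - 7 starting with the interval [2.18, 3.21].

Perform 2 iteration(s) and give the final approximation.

f(x) = x² - 7
Initial interval: [2.18, 3.21]

Iteration 1:
  c_1 = (2.180000 + 3.210000)/2 = 2.695000
  f(c_1) = f(2.695000) = 0.263025
  f(a) × f(c) < 0, new interval: [2.180000, 2.695000]
Iteration 2:
  c_2 = (2.180000 + 2.695000)/2 = 2.437500
  f(c_2) = f(2.437500) = -1.058594
  f(a) × f(c) ≥ 0, new interval: [2.437500, 2.695000]

After 2 iteration(s), the approximation is c_2 = 2.437500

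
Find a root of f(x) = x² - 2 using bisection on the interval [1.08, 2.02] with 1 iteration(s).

f(x) = x² - 2
Initial interval: [1.08, 2.02]

Iteration 1:
  c_1 = (1.080000 + 2.020000)/2 = 1.550000
  f(c_1) = f(1.550000) = 0.402500
  f(a) × f(c) < 0, new interval: [1.080000, 1.550000]

After 1 iteration(s), the approximation is c_1 = 1.550000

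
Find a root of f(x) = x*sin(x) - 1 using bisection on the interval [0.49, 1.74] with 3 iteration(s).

f(x) = x*sin(x) - 1
Initial interval: [0.49, 1.74]

Iteration 1:
  c_1 = (0.490000 + 1.740000)/2 = 1.115000
  f(c_1) = f(1.115000) = 0.001171
  f(a) × f(c) < 0, new interval: [0.490000, 1.115000]
Iteration 2:
  c_2 = (0.490000 + 1.115000)/2 = 0.802500
  f(c_2) = f(0.802500) = -0.422926
  f(a) × f(c) ≥ 0, new interval: [0.802500, 1.115000]
Iteration 3:
  c_3 = (0.802500 + 1.115000)/2 = 0.958750
  f(c_3) = f(0.958750) = -0.215288
  f(a) × f(c) ≥ 0, new interval: [0.958750, 1.115000]

After 3 iteration(s), the approximation is c_3 = 0.958750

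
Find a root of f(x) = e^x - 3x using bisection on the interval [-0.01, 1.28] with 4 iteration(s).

f(x) = e^x - 3x
Initial interval: [-0.01, 1.28]

Iteration 1:
  c_1 = (-0.010000 + 1.280000)/2 = 0.635000
  f(c_1) = f(0.635000) = -0.017978
  f(a) × f(c) < 0, new interval: [-0.010000, 0.635000]
Iteration 2:
  c_2 = (-0.010000 + 0.635000)/2 = 0.312500
  f(c_2) = f(0.312500) = 0.429338
  f(a) × f(c) ≥ 0, new interval: [0.312500, 0.635000]
Iteration 3:
  c_3 = (0.312500 + 0.635000)/2 = 0.473750
  f(c_3) = f(0.473750) = 0.184755
  f(a) × f(c) ≥ 0, new interval: [0.473750, 0.635000]
Iteration 4:
  c_4 = (0.473750 + 0.635000)/2 = 0.554375
  f(c_4) = f(0.554375) = 0.077728
  f(a) × f(c) ≥ 0, new interval: [0.554375, 0.635000]

After 4 iteration(s), the approximation is c_4 = 0.554375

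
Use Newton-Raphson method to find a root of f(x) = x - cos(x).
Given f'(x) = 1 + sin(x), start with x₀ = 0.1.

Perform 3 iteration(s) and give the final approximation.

f(x) = x - cos(x)
f'(x) = 1 + sin(x)
x₀ = 0.1

Newton-Raphson formula: x_{n+1} = x_n - f(x_n)/f'(x_n)

Iteration 1:
  f(0.100000) = -0.895004
  f'(0.100000) = 1.099833
  x_1 = 0.100000 - (-0.895004)/1.099833 = 0.913763
Iteration 2:
  f(0.913763) = 0.302993
  f'(0.913763) = 1.791808
  x_2 = 0.913763 - 0.302993/1.791808 = 0.744664
Iteration 3:
  f(0.744664) = 0.009349
  f'(0.744664) = 1.677725
  x_3 = 0.744664 - 0.009349/1.677725 = 0.739092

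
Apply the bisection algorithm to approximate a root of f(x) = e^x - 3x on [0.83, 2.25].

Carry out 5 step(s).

f(x) = e^x - 3x
Initial interval: [0.83, 2.25]

Iteration 1:
  c_1 = (0.830000 + 2.250000)/2 = 1.540000
  f(c_1) = f(1.540000) = 0.044590
  f(a) × f(c) < 0, new interval: [0.830000, 1.540000]
Iteration 2:
  c_2 = (0.830000 + 1.540000)/2 = 1.185000
  f(c_2) = f(1.185000) = -0.284313
  f(a) × f(c) ≥ 0, new interval: [1.185000, 1.540000]
Iteration 3:
  c_3 = (1.185000 + 1.540000)/2 = 1.362500
  f(c_3) = f(1.362500) = -0.181554
  f(a) × f(c) ≥ 0, new interval: [1.362500, 1.540000]
Iteration 4:
  c_4 = (1.362500 + 1.540000)/2 = 1.451250
  f(c_4) = f(1.451250) = -0.085303
  f(a) × f(c) ≥ 0, new interval: [1.451250, 1.540000]
Iteration 5:
  c_5 = (1.451250 + 1.540000)/2 = 1.495625
  f(c_5) = f(1.495625) = -0.024750
  f(a) × f(c) ≥ 0, new interval: [1.495625, 1.540000]

After 5 iteration(s), the approximation is c_5 = 1.495625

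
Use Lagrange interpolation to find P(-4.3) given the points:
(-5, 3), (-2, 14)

Lagrange interpolation formula:
P(x) = Σ yᵢ × Lᵢ(x)
where Lᵢ(x) = Π_{j≠i} (x - xⱼ)/(xᵢ - xⱼ)

L_0(-4.3) = (-4.3 - (-2))/(-5 - (-2)) = 0.766667
L_1(-4.3) = (-4.3 - (-5))/(-2 - (-5)) = 0.233333

P(-4.3) = 3×L_0(-4.3) + 14×L_1(-4.3)
P(-4.3) = 5.566667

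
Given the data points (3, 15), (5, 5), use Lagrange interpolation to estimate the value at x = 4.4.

Lagrange interpolation formula:
P(x) = Σ yᵢ × Lᵢ(x)
where Lᵢ(x) = Π_{j≠i} (x - xⱼ)/(xᵢ - xⱼ)

L_0(4.4) = (4.4 - 5)/(3 - 5) = 0.300000
L_1(4.4) = (4.4 - 3)/(5 - 3) = 0.700000

P(4.4) = 15×L_0(4.4) + 5×L_1(4.4)
P(4.4) = 8.000000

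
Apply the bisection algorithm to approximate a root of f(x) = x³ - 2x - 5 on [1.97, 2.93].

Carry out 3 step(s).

f(x) = x³ - 2x - 5
Initial interval: [1.97, 2.93]

Iteration 1:
  c_1 = (1.970000 + 2.930000)/2 = 2.450000
  f(c_1) = f(2.450000) = 4.806125
  f(a) × f(c) < 0, new interval: [1.970000, 2.450000]
Iteration 2:
  c_2 = (1.970000 + 2.450000)/2 = 2.210000
  f(c_2) = f(2.210000) = 1.373861
  f(a) × f(c) < 0, new interval: [1.970000, 2.210000]
Iteration 3:
  c_3 = (1.970000 + 2.210000)/2 = 2.090000
  f(c_3) = f(2.090000) = -0.050671
  f(a) × f(c) ≥ 0, new interval: [2.090000, 2.210000]

After 3 iteration(s), the approximation is c_3 = 2.090000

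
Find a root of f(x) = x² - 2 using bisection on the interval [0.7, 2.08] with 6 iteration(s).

f(x) = x² - 2
Initial interval: [0.7, 2.08]

Iteration 1:
  c_1 = (0.700000 + 2.080000)/2 = 1.390000
  f(c_1) = f(1.390000) = -0.067900
  f(a) × f(c) ≥ 0, new interval: [1.390000, 2.080000]
Iteration 2:
  c_2 = (1.390000 + 2.080000)/2 = 1.735000
  f(c_2) = f(1.735000) = 1.010225
  f(a) × f(c) < 0, new interval: [1.390000, 1.735000]
Iteration 3:
  c_3 = (1.390000 + 1.735000)/2 = 1.562500
  f(c_3) = f(1.562500) = 0.441406
  f(a) × f(c) < 0, new interval: [1.390000, 1.562500]
Iteration 4:
  c_4 = (1.390000 + 1.562500)/2 = 1.476250
  f(c_4) = f(1.476250) = 0.179314
  f(a) × f(c) < 0, new interval: [1.390000, 1.476250]
Iteration 5:
  c_5 = (1.390000 + 1.476250)/2 = 1.433125
  f(c_5) = f(1.433125) = 0.053847
  f(a) × f(c) < 0, new interval: [1.390000, 1.433125]
Iteration 6:
  c_6 = (1.390000 + 1.433125)/2 = 1.411563
  f(c_6) = f(1.411563) = -0.007491
  f(a) × f(c) ≥ 0, new interval: [1.411563, 1.433125]

After 6 iteration(s), the approximation is c_6 = 1.411563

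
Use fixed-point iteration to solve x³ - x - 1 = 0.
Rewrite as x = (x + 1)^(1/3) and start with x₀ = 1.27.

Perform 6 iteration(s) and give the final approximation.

Equation: x³ - x - 1 = 0
Fixed-point form: x = (x + 1)^(1/3)
x₀ = 1.27

x_1 = g(1.270000) = 1.314242
x_2 = g(1.314242) = 1.322725
x_3 = g(1.322725) = 1.324339
x_4 = g(1.324339) = 1.324646
x_5 = g(1.324646) = 1.324704
x_6 = g(1.324704) = 1.324715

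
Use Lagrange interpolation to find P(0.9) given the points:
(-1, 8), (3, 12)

Lagrange interpolation formula:
P(x) = Σ yᵢ × Lᵢ(x)
where Lᵢ(x) = Π_{j≠i} (x - xⱼ)/(xᵢ - xⱼ)

L_0(0.9) = (0.9 - 3)/(-1 - 3) = 0.525000
L_1(0.9) = (0.9 - (-1))/(3 - (-1)) = 0.475000

P(0.9) = 8×L_0(0.9) + 12×L_1(0.9)
P(0.9) = 9.900000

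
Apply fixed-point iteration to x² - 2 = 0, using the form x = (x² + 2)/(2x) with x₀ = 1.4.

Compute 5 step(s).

Equation: x² - 2 = 0
Fixed-point form: x = (x² + 2)/(2x)
x₀ = 1.4

x_1 = g(1.400000) = 1.414286
x_2 = g(1.414286) = 1.414214
x_3 = g(1.414214) = 1.414214
x_4 = g(1.414214) = 1.414214
x_5 = g(1.414214) = 1.414214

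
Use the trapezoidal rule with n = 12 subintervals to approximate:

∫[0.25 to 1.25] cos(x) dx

f(x) = cos(x)
a = 0.25, b = 1.25, n = 12
h = (b - a)/n = 0.083333

Trapezoidal rule: (h/2)[f(x₀) + 2f(x₁) + 2f(x₂) + ... + f(xₙ)]

x_0 = 0.2500, f(x_0) = 0.968912, coefficient = 1
x_1 = 0.3333, f(x_1) = 0.944957, coefficient = 2
x_2 = 0.4167, f(x_2) = 0.914443, coefficient = 2
x_3 = 0.5000, f(x_3) = 0.877583, coefficient = 2
x_4 = 0.5833, f(x_4) = 0.834631, coefficient = 2
x_5 = 0.6667, f(x_5) = 0.785887, coefficient = 2
x_6 = 0.7500, f(x_6) = 0.731689, coefficient = 2
x_7 = 0.8333, f(x_7) = 0.672412, coefficient = 2
x_8 = 0.9167, f(x_8) = 0.608469, coefficient = 2
x_9 = 1.0000, f(x_9) = 0.540302, coefficient = 2
x_10 = 1.0833, f(x_10) = 0.468386, coefficient = 2
x_11 = 1.1667, f(x_11) = 0.393219, coefficient = 2
x_12 = 1.2500, f(x_12) = 0.315322, coefficient = 1

I ≈ (0.083333/2) × 16.828191 = 0.701175
Exact value: 0.701581
Error: 0.000406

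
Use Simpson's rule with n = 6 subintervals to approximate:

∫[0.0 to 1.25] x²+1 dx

f(x) = x²+1
a = 0.0, b = 1.25, n = 6
h = (b - a)/n = 0.208333

Simpson's rule: (h/3)[f(x₀) + 4f(x₁) + 2f(x₂) + ... + f(xₙ)]

x_0 = 0.0000, f(x_0) = 1.000000, coefficient = 1
x_1 = 0.2083, f(x_1) = 1.043403, coefficient = 4
x_2 = 0.4167, f(x_2) = 1.173611, coefficient = 2
x_3 = 0.6250, f(x_3) = 1.390625, coefficient = 4
x_4 = 0.8333, f(x_4) = 1.694444, coefficient = 2
x_5 = 1.0417, f(x_5) = 2.085069, coefficient = 4
x_6 = 1.2500, f(x_6) = 2.562500, coefficient = 1

I ≈ (0.208333/3) × 27.375000 = 1.901042
Exact value: 1.901042
Error: 0.000000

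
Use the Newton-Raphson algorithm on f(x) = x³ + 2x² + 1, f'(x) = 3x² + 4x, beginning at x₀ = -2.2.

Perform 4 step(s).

f(x) = x³ + 2x² + 1
f'(x) = 3x² + 4x
x₀ = -2.2

Newton-Raphson formula: x_{n+1} = x_n - f(x_n)/f'(x_n)

Iteration 1:
  f(-2.200000) = 0.032000
  f'(-2.200000) = 5.720000
  x_1 = -2.200000 - 0.032000/5.720000 = -2.205594
Iteration 2:
  f(-2.205594) = -0.000144
  f'(-2.205594) = 5.771562
  x_2 = -2.205594 - (-0.000144)/5.771562 = -2.205569
Iteration 3:
  f(-2.205569) = 0.000000
  f'(-2.205569) = 5.771332
  x_3 = -2.205569 - 0.000000/5.771332 = -2.205569
Iteration 4:
  f(-2.205569) = 0.000000
  f'(-2.205569) = 5.771332
  x_4 = -2.205569 - 0.000000/5.771332 = -2.205569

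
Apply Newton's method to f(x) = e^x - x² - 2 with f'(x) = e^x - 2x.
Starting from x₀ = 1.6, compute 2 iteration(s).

f(x) = e^x - x² - 2
f'(x) = e^x - 2x
x₀ = 1.6

Newton-Raphson formula: x_{n+1} = x_n - f(x_n)/f'(x_n)

Iteration 1:
  f(1.600000) = 0.393032
  f'(1.600000) = 1.753032
  x_1 = 1.600000 - 0.393032/1.753032 = 1.375799
Iteration 2:
  f(1.375799) = 0.065415
  f'(1.375799) = 1.206639
  x_2 = 1.375799 - 0.065415/1.206639 = 1.321586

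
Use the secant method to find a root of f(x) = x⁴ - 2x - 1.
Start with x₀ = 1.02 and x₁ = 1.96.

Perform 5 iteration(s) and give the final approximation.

f(x) = x⁴ - 2x - 1
x₀ = 1.02, x₁ = 1.96

Secant formula: x_{n+1} = x_n - f(x_n)(x_n - x_{n-1})/(f(x_n) - f(x_{n-1}))

Iteration 1:
  f(1.020000) = -1.957568
  f(1.960000) = 9.837891
  x_2 = 1.960000 - 9.837891×(1.960000 - 1.020000)/(9.837891 - (-1.957568))
       = 1.176002
Iteration 2:
  f(1.960000) = 9.837891
  f(1.176002) = -1.439369
  x_3 = 1.176002 - (-1.439369)×(1.176002 - 1.960000)/(-1.439369 - 9.837891)
       = 1.276067
Iteration 3:
  f(1.176002) = -1.439369
  f(1.276067) = -0.900619
  x_4 = 1.276067 - (-0.900619)×(1.276067 - 1.176002)/(-0.900619 - (-1.439369))
       = 1.443345
Iteration 4:
  f(1.276067) = -0.900619
  f(1.443345) = 0.453215
  x_5 = 1.443345 - 0.453215×(1.443345 - 1.276067)/(0.453215 - (-0.900619))
       = 1.387346
Iteration 5:
  f(1.443345) = 0.453215
  f(1.387346) = -0.070109
  x_6 = 1.387346 - (-0.070109)×(1.387346 - 1.443345)/(-0.070109 - 0.453215)
       = 1.394848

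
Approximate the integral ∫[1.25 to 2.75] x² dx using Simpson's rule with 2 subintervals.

f(x) = x²
a = 1.25, b = 2.75, n = 2
h = (b - a)/n = 0.750000

Simpson's rule: (h/3)[f(x₀) + 4f(x₁) + 2f(x₂) + ... + f(xₙ)]

x_0 = 1.2500, f(x_0) = 1.562500, coefficient = 1
x_1 = 2.0000, f(x_1) = 4.000000, coefficient = 4
x_2 = 2.7500, f(x_2) = 7.562500, coefficient = 1

I ≈ (0.750000/3) × 25.125000 = 6.281250
Exact value: 6.281250
Error: 0.000000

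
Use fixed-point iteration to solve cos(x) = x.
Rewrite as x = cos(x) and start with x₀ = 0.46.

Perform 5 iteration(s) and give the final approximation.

Equation: cos(x) = x
Fixed-point form: x = cos(x)
x₀ = 0.46

x_1 = g(0.460000) = 0.896052
x_2 = g(0.896052) = 0.624697
x_3 = g(0.624697) = 0.811140
x_4 = g(0.811140) = 0.688672
x_5 = g(0.688672) = 0.772091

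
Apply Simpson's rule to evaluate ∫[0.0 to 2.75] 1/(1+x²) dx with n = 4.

f(x) = 1/(1+x²)
a = 0.0, b = 2.75, n = 4
h = (b - a)/n = 0.687500

Simpson's rule: (h/3)[f(x₀) + 4f(x₁) + 2f(x₂) + ... + f(xₙ)]

x_0 = 0.0000, f(x_0) = 1.000000, coefficient = 1
x_1 = 0.6875, f(x_1) = 0.679045, coefficient = 4
x_2 = 1.3750, f(x_2) = 0.345946, coefficient = 2
x_3 = 2.0625, f(x_3) = 0.190335, coefficient = 4
x_4 = 2.7500, f(x_4) = 0.116788, coefficient = 1

I ≈ (0.687500/3) × 5.286199 = 1.211421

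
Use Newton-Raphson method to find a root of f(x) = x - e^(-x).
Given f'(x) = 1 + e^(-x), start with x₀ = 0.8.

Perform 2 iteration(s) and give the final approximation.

f(x) = x - e^(-x)
f'(x) = 1 + e^(-x)
x₀ = 0.8

Newton-Raphson formula: x_{n+1} = x_n - f(x_n)/f'(x_n)

Iteration 1:
  f(0.800000) = 0.350671
  f'(0.800000) = 1.449329
  x_1 = 0.800000 - 0.350671/1.449329 = 0.558046
Iteration 2:
  f(0.558046) = -0.014280
  f'(0.558046) = 1.572326
  x_2 = 0.558046 - (-0.014280)/1.572326 = 0.567128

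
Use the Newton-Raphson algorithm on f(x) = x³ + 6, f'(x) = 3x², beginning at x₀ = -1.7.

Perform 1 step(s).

f(x) = x³ + 6
f'(x) = 3x²
x₀ = -1.7

Newton-Raphson formula: x_{n+1} = x_n - f(x_n)/f'(x_n)

Iteration 1:
  f(-1.700000) = 1.087000
  f'(-1.700000) = 8.670000
  x_1 = -1.700000 - 1.087000/8.670000 = -1.825375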